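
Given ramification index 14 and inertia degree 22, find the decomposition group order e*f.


|D_P| = e * f
= 14 * 22
= 308

308


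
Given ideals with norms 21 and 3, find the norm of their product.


N(IJ) = N(I) * N(J)
= 21 * 3
= 63

63


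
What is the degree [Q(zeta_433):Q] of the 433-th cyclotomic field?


The degree equals Euler's totient phi(433).
433 = 433
phi(433) = 432

432


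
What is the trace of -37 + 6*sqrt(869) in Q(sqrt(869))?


Tr(a + b*sqrt(d)) = (a + b*sqrt(d)) + (a - b*sqrt(d)) = 2a
= 2 * (-37)
= -74

-74


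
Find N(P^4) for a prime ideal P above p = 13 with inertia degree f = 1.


N(P^a) = p^(a*f)
= 13^(4*1)
= 13^4
= 28561

28561


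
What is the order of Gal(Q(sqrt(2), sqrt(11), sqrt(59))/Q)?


The 3 square roots of distinct primes are multiplicatively independent over Q,
so [K:Q] = 2^3 and Gal(K/Q) is isomorphic to (Z/2Z)^3.
|Gal| = 2^3 = 8

8


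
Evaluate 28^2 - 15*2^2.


x^2 - d*y^2
= 28^2 - 15*2^2
= 784 - 60
= 724

724


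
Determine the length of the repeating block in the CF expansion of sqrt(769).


Run the CF algorithm for sqrt(769).
a_0 = floor(sqrt(769)) = 27; set m_0=0, q_0=1.
Recurrence: m' = q*a - m,  q' = (d - m'^2)/q,  a' = floor((a_0 + m')/q').
  step 1: m=27, q=40, a=1
  step 2: m=13, q=15, a=2
  step 3: m=17, q=32, a=1
  step 4: m=15, q=17, a=2
  step 5: m=19, q=24, a=1
  step 6: m=5, q=31, a=1
  step 7: m=26, q=3, a=17
  step 8: m=25, q=48, a=1
  step 9: m=23, q=5, a=10
  step 10: m=27, q=8, a=6
  step 11: m=21, q=41, a=1
  step 12: m=20, q=9, a=5
  step 13: m=25, q=16, a=3
  step 14: m=23, q=15, a=3
  step 15: m=22, q=19, a=2
  step 16: m=16, q=27, a=1
  step 17: m=11, q=24, a=1
  step 18: m=13, q=25, a=1
  step 19: m=12, q=25, a=1
  step 20: m=13, q=24, a=1
  step 21: m=11, q=27, a=1
  step 22: m=16, q=19, a=2
  step 23: m=22, q=15, a=3
  step 24: m=23, q=16, a=3
  step 25: m=25, q=9, a=5
  step 26: m=20, q=41, a=1
  step 27: m=21, q=8, a=6
  step 28: m=27, q=5, a=10
  step 29: m=23, q=48, a=1
  step 30: m=25, q=3, a=17
  step 31: m=26, q=31, a=1
  step 32: m=5, q=24, a=1
  step 33: m=19, q=17, a=2
  step 34: m=15, q=32, a=1
  step 35: m=17, q=15, a=2
  step 36: m=13, q=40, a=1
  step 37: m=27, q=1, a=54
a_37 = 2*a_0 = 54, so the period closes here.
sqrt(769) = [27; 1, 2, 1, 2, 1, 1, 17, 1, 10, 6, 1, 5, 3, 3, 2, 1, 1, 1, 1, 1, 1, 2, 3, 3, 5, 1, 6, 10, 1, 17, 1, 1, 2, 1, 2, 1, 54]
Period length = 37

37


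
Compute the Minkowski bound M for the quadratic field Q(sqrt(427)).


d = 427, d mod 4 = 3, so disc(K) = 4d = 1708; |disc(K)| = 1708
Real quadratic field, so n = 2, s = r2 = 0, r1 = 2
M = (n!/n^n) * (4/pi)^s * sqrt(|disc(K)|) = (2!/2^2) * (4/pi)^0 * sqrt(1708)
= 0.5 * 1.000000 * 41.327957
= 20.6640

20.6640


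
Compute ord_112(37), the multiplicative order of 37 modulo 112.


We want ord_112(37), the smallest k >= 1 with 37^k = 1 mod 112.
n = 112 = 2^4 * 7, phi(112) = 48; the order divides phi(n).
Divisors of 48: 1, 2, 3, 4, 6, 8, 12, 16, 24, 48
Repeated squaring mod 112: 37^1 = 37, 37^2 = 25, 37^4 = 65, 37^8 = 81, 37^16 = 65, 37^32 = 81
Test divisors in increasing order:
  k=1: 37^1 = 37 mod 112
  k=2: 37^2 = 25 mod 112
  k=3: 37^3 = 25 * 37 = 29 mod 112
  k=4: 37^4 = 65 mod 112
  k=6: 37^6 = 65 * 25 = 57 mod 112
  k=8: 37^8 = 81 mod 112
  k=12: 37^12 = 81 * 65 = 1 mod 112  <- first divisor giving 1
Order = 12

12


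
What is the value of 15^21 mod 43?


p = 43 is prime and the exponent is (p-1)/2 = 21, so by Euler's criterion 15^21 = (15/43) = +1 or -1 mod 43.
Compute by square-and-multiply:
  21 = 16 + 4 + 1 (binary 10101)
  Repeated squaring mod 43: 15^1 = 15, 15^2 = 10, 15^4 = 14, 15^8 = 24, 15^16 = 17
  15^21 = 15^16 * 15^4 * 15^1 = 17 * 14 * 15 mod 43
    17 * 14 = 238 = 23 mod 43
    23 * 15 = 345 = 1 mod 43
  15^21 = 1 mod 43
Result 1: 15 is a quadratic residue mod 43.
15^21 mod 43 = 1

1


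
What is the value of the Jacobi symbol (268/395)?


Compute (268/395) via quadratic reciprocity:
  pull out 2: (2/395) = -1  (since 395 mod 8 = 3)
  pull out 2: (2/395) = -1  (since 395 mod 8 = 3)
  reciprocity: (67/395) -> -(395/67)
  reduce: (60/67)
  pull out 2: (2/67) = -1  (since 67 mod 8 = 3)
  pull out 2: (2/67) = -1  (since 67 mod 8 = 3)
  reciprocity: (15/67) -> -(67/15)
  reduce: (7/15)
  reciprocity: (7/15) -> -(15/7)
  reduce: (1/7)
  (1/7) = 1
Product of signs = -1

-1


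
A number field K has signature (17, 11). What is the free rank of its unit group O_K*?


By Dirichlet's unit theorem:
rank = r1 + r2 - 1
= 17 + 11 - 1
= 27

27


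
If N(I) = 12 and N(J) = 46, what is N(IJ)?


N(IJ) = N(I) * N(J)
= 12 * 46
= 552

552


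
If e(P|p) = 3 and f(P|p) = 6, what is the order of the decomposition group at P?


|D_P| = e * f
= 3 * 6
= 18

18


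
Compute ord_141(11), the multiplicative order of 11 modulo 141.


We want ord_141(11), the smallest k >= 1 with 11^k = 1 mod 141.
n = 141 = 3 * 47, phi(141) = 92; the order divides phi(n).
Divisors of 92: 1, 2, 4, 23, 46, 92
Repeated squaring mod 141: 11^1 = 11, 11^2 = 121, 11^4 = 118, 11^8 = 106, 11^16 = 97, 11^32 = 103, 11^64 = 34
Test divisors in increasing order:
  k=1: 11^1 = 11 mod 141
  k=2: 11^2 = 121 mod 141
  k=4: 11^4 = 118 mod 141
  k=23: 11^23 = 97 * 118 * 121 * 11 = 140 mod 141
  k=46: 11^46 = 103 * 106 * 118 * 121 = 1 mod 141  <- first divisor giving 1
Order = 46

46


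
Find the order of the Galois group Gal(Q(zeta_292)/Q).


|Gal(Q(zeta_292)/Q)| = phi(292)
= 144

144


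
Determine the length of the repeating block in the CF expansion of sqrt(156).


Run the CF algorithm for sqrt(156).
a_0 = floor(sqrt(156)) = 12; set m_0=0, q_0=1.
Recurrence: m' = q*a - m,  q' = (d - m'^2)/q,  a' = floor((a_0 + m')/q').
  step 1: m=12, q=12, a=2
  step 2: m=12, q=1, a=24
a_2 = 2*a_0 = 24, so the period closes here.
sqrt(156) = [12; 2, 24]
Period length = 2

2


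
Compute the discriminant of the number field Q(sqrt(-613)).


For K = Q(sqrt(d)) with d squarefree: disc(K) = d if d = 1 mod 4, and disc(K) = 4d if d = 2 or 3 mod 4.
Here d = -613, and d mod 4 = 3.
d = 3 mod 4, not 1 (O_K = Z[sqrt(d)]), so disc(K) = 4d = 4 * (-613) = -2452

-2452


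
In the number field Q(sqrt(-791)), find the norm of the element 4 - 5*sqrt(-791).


N(a + b*sqrt(d)) = a^2 - d*b^2
= (4)^2 - (-791)*(-5)^2
= 16 + 19775
= 19791

19791


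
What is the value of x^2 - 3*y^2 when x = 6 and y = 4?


x^2 - d*y^2
= 6^2 - 3*4^2
= 36 - 48
= -12

-12


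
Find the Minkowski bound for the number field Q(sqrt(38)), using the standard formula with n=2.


d = 38, d mod 4 = 2, so disc(K) = 4d = 152; |disc(K)| = 152
Real quadratic field, so n = 2, s = r2 = 0, r1 = 2
M = (n!/n^n) * (4/pi)^s * sqrt(|disc(K)|) = (2!/2^2) * (4/pi)^0 * sqrt(152)
= 0.5 * 1.000000 * 12.328828
= 6.1644

6.1644


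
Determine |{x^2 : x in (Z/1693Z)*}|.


For prime p, the number of non-zero quadratic residues is (p-1)/2.
= (1693-1)/2
= 846

846


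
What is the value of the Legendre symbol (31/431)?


p = 431 is prime, so compute (31/431) with the reciprocity algorithm (Jacobi-symbol steps: pull out 2s via (2/n), flip via reciprocity, reduce):
  reciprocity: (31/431) -> -(431/31)
  reduce: (28/31)
  pull out 2: (2/31) = +1  (since 31 mod 8 = 7)
  pull out 2: (2/31) = +1  (since 31 mod 8 = 7)
  reciprocity: (7/31) -> -(31/7)
  reduce: (3/7)
  reciprocity: (3/7) -> -(7/3)
  reduce: (1/3)
  (1/3) = 1
Product of signs = -1
(31/431) = -1

-1


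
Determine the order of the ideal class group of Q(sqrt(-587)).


K = Q(sqrt(-587)). d mod 4 = 1, so D = disc(K) = d = -587
h(K) equals the number of primitive reduced positive-definite forms (a, b, c) = a*x^2 + b*x*y + c*y^2 with b^2 - 4ac = D,
where reduced means |b| <= a <= c, with b >= 0 whenever |b| = a or a = c, and primitive means gcd(a, b, c) = 1.
Reduced forces 3a^2 <= |D| = 587, so 1 <= a <= 13; b must have the parity of D, and c = (b^2 - D)/(4a) must be an integer >= a.
Enumerate a = 1..13, b in [-a, a]:
  a=1: (1, 1, 147)  [1]
  a=2: none
  a=3: (3, -1, 49), (3, 1, 49)  [2]
  a=4..6: none
  a=7: (7, -1, 21), (7, 1, 21)  [2]
  a=8: none
  a=9: (9, -5, 17), (9, 5, 17)  [2]
  a=10..13: none
Total reduced forms: 1 + 2 + 2 + 2 = 7
h = 7

7


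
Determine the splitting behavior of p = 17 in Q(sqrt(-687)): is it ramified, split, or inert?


K = Q(sqrt(-687)). Since d mod 4 = 1, disc(K) = -687.
Check p | disc: -687 mod 17 = 10.
p does not divide disc. Compute Legendre symbol (d/p):
10^((17-1)/2) mod 17 = -1
(d/p) = -1, so p is inert: (p) stays prime with e=1, f=2, g=1.
Therefore p is inert.

inert


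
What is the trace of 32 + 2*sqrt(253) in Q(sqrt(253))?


Tr(a + b*sqrt(d)) = (a + b*sqrt(d)) + (a - b*sqrt(d)) = 2a
= 2 * (32)
= 64

64


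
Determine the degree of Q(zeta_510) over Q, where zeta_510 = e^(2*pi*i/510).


The degree equals Euler's totient phi(510).
510 = 2 * 3 * 5 * 17
phi(510) = 128

128


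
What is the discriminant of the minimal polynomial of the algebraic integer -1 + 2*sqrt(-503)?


The element -1 + 2*sqrt(-503) has minimal polynomial:
x^2 + 2*x + 2013
Discriminant = (2)^2 - 4*(2013)
= 4 - 8052
= -8048

-8048


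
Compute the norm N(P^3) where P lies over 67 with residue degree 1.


N(P^a) = p^(a*f)
= 67^(3*1)
= 67^3
= 300763

300763


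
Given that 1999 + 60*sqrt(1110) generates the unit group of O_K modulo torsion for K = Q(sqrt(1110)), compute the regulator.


epsilon = 1999 + 60*sqrt(1110)
= 3997.9997
R = ln(3997.9997)
= 8.2935

8.2935


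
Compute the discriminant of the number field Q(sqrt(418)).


For K = Q(sqrt(d)) with d squarefree: disc(K) = d if d = 1 mod 4, and disc(K) = 4d if d = 2 or 3 mod 4.
Here d = 418, and d mod 4 = 2.
d = 2 mod 4, not 1 (O_K = Z[sqrt(d)]), so disc(K) = 4d = 4 * (418) = 1672

1672


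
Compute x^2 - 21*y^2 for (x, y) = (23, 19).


x^2 - d*y^2
= 23^2 - 21*19^2
= 529 - 7581
= -7052

-7052


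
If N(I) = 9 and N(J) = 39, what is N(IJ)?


N(IJ) = N(I) * N(J)
= 9 * 39
= 351

351


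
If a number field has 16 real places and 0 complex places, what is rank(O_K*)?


By Dirichlet's unit theorem:
rank = r1 + r2 - 1
= 16 + 0 - 1
= 15

15


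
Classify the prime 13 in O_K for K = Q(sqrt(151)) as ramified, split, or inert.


K = Q(sqrt(151)). Since d mod 4 = 3, disc(K) = 604.
Check p | disc: 604 mod 13 = 6.
p does not divide disc. Compute Legendre symbol (d/p):
8^((13-1)/2) mod 13 = -1
(d/p) = -1, so p is inert: (p) stays prime with e=1, f=2, g=1.
Therefore p is inert.

inert


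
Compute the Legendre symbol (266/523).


p = 523 is prime, so compute (266/523) with the reciprocity algorithm (Jacobi-symbol steps: pull out 2s via (2/n), flip via reciprocity, reduce):
  pull out 2: (2/523) = -1  (since 523 mod 8 = 3)
  reciprocity: (133/523) -> +(523/133)
  reduce: (124/133)
  pull out 2: (2/133) = -1  (since 133 mod 8 = 5)
  pull out 2: (2/133) = -1  (since 133 mod 8 = 5)
  reciprocity: (31/133) -> +(133/31)
  reduce: (9/31)
  reciprocity: (9/31) -> +(31/9)
  reduce: (4/9)
  pull out 2: (2/9) = +1  (since 9 mod 8 = 1)
  pull out 2: (2/9) = +1  (since 9 mod 8 = 1)
  (1/9) = 1
Product of signs = -1
(266/523) = -1

-1


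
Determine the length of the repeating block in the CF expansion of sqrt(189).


Run the CF algorithm for sqrt(189).
a_0 = floor(sqrt(189)) = 13; set m_0=0, q_0=1.
Recurrence: m' = q*a - m,  q' = (d - m'^2)/q,  a' = floor((a_0 + m')/q').
  step 1: m=13, q=20, a=1
  step 2: m=7, q=7, a=2
  step 3: m=7, q=20, a=1
  step 4: m=13, q=1, a=26
a_4 = 2*a_0 = 26, so the period closes here.
sqrt(189) = [13; 1, 2, 1, 26]
Period length = 4

4


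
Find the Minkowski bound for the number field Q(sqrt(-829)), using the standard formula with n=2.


d = -829, d mod 4 = 3, so disc(K) = 4d = -3316; |disc(K)| = 3316
Imaginary quadratic field, so n = 2, s = r2 = 1, r1 = 0
M = (n!/n^n) * (4/pi)^s * sqrt(|disc(K)|) = (2!/2^2) * (4/pi)^1 * sqrt(3316)
= 0.5 * 1.273240 * 57.584720
= 36.6596

36.6596


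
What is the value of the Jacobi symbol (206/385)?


Compute (206/385) via quadratic reciprocity:
  pull out 2: (2/385) = +1  (since 385 mod 8 = 1)
  reciprocity: (103/385) -> +(385/103)
  reduce: (76/103)
  pull out 2: (2/103) = +1  (since 103 mod 8 = 7)
  pull out 2: (2/103) = +1  (since 103 mod 8 = 7)
  reciprocity: (19/103) -> -(103/19)
  reduce: (8/19)
  pull out 2: (2/19) = -1  (since 19 mod 8 = 3)
  pull out 2: (2/19) = -1  (since 19 mod 8 = 3)
  pull out 2: (2/19) = -1  (since 19 mod 8 = 3)
  (1/19) = 1
Product of signs = 1

1


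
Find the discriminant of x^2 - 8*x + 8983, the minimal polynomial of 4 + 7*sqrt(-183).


The element 4 + 7*sqrt(-183) has minimal polynomial:
x^2 - 8*x + 8983
Discriminant = (-8)^2 - 4*(8983)
= 64 - 35932
= -35868

-35868


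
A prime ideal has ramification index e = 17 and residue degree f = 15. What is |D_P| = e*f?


|D_P| = e * f
= 17 * 15
= 255

255


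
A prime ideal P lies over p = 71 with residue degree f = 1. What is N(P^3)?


N(P^a) = p^(a*f)
= 71^(3*1)
= 71^3
= 357911

357911


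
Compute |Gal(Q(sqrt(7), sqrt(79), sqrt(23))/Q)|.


The 3 square roots of distinct primes are multiplicatively independent over Q,
so [K:Q] = 2^3 and Gal(K/Q) is isomorphic to (Z/2Z)^3.
|Gal| = 2^3 = 8

8


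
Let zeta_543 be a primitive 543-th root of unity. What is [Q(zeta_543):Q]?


The degree equals Euler's totient phi(543).
543 = 3 * 181
phi(543) = 360

360


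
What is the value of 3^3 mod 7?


p = 7 is prime and the exponent is (p-1)/2 = 3, so by Euler's criterion 3^3 = (3/7) = +1 or -1 mod 7.
Compute by square-and-multiply:
  3 = 2 + 1 (binary 11)
  Repeated squaring mod 7: 3^1 = 3, 3^2 = 2
  3^3 = 3^2 * 3^1 = 2 * 3 mod 7
    2 * 3 = 6 = 6 mod 7
  3^3 = 6 mod 7
Result 6 = p - 1 = -1 mod 7: 3 is a quadratic non-residue mod 7. As a residue in [0, p-1] the value is 6.
3^3 mod 7 = 6

6


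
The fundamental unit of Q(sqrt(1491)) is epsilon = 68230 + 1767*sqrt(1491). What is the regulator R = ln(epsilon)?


epsilon = 68230 + 1767*sqrt(1491)
= 136460.0000
R = ln(136460.0000)
= 11.8238

11.8238


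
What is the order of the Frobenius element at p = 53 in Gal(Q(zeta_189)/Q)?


The Frobenius at p in Gal(Q(zeta_n)/Q) = (Z/nZ)* is the class of p, so its order is ord_189(53), the smallest k >= 1 with 53^k = 1 mod 189.
n = 189 = 3^3 * 7, phi(189) = 108; the order divides phi(n).
Divisors of 108: 1, 2, 3, 4, 6, 9, 12, 18, 27, 36, 54, 108
Repeated squaring mod 189: 53^1 = 53, 53^2 = 163, 53^4 = 109, 53^8 = 163, 53^16 = 109, 53^32 = 163, 53^64 = 109
Test divisors in increasing order:
  k=1: 53^1 = 53 mod 189
  k=2: 53^2 = 163 mod 189
  k=3: 53^3 = 163 * 53 = 134 mod 189
  k=4: 53^4 = 109 mod 189
  k=6: 53^6 = 109 * 163 = 1 mod 189  <- first divisor giving 1
Order = 6

6


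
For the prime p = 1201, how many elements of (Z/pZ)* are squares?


For prime p, the number of non-zero quadratic residues is (p-1)/2.
= (1201-1)/2
= 600

600


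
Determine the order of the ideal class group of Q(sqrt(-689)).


K = Q(sqrt(-689)). d mod 4 = 3, so D = disc(K) = 4d = -2756
h(K) equals the number of primitive reduced positive-definite forms (a, b, c) = a*x^2 + b*x*y + c*y^2 with b^2 - 4ac = D,
where reduced means |b| <= a <= c, with b >= 0 whenever |b| = a or a = c, and primitive means gcd(a, b, c) = 1.
Reduced forces 3a^2 <= |D| = 2756, so 1 <= a <= 30; b must have the parity of D, and c = (b^2 - D)/(4a) must be an integer >= a.
Enumerate a = 1..30, b in [-a, a]:
  a=1: (1, 0, 689)  [1]
  a=2: (2, 2, 345)  [1]
  a=3: (3, -2, 230), (3, 2, 230)  [2]
  a=4: none
  a=5: (5, -2, 138), (5, 2, 138)  [2]
  a=6: (6, -2, 115), (6, 2, 115)  [2]
  a=7: (7, -4, 99), (7, 4, 99)  [2]
  a=8: none
  a=9: (9, -4, 77), (9, 4, 77)  [2]
  a=10: (10, -2, 69), (10, 2, 69)  [2]
  a=11: (11, -4, 63), (11, 4, 63)  [2]
  a=12: none
  a=13: (13, 0, 53)  [1]
  a=14: (14, -10, 51), (14, 10, 51)  [2]
  a=15: (15, -8, 47), (15, -2, 46), (15, 2, 46), (15, 8, 47)  [4]
  a=16: none
  a=17: (17, -10, 42), (17, 10, 42)  [2]
  a=18: (18, -14, 41), (18, 14, 41)  [2]
  a=19..20: none
  a=21: (21, -10, 34), (21, -4, 33), (21, 4, 33), (21, 10, 34)  [4]
  a=22: (22, -18, 35), (22, 18, 35)  [2]
  a=23: (23, -2, 30), (23, 2, 30)  [2]
  a=24: none
  a=25: (25, -12, 29), (25, 12, 29)  [2]
  a=26: (26, 26, 33)  [1]
  a=27: (27, -22, 30), (27, 22, 30)  [2]
  a=28..30: none
Total reduced forms: 1 + 1 + 2 + 2 + 2 + 2 + 2 + 2 + 2 + 1 + 2 + 4 + 2 + 2 + 4 + 2 + 2 + 2 + 1 + 2 = 40
h = 40

40


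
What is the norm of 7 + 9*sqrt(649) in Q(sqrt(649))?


N(a + b*sqrt(d)) = a^2 - d*b^2
= (7)^2 - (649)*(9)^2
= 49 - 52569
= -52520

-52520


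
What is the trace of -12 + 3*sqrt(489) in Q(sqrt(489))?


Tr(a + b*sqrt(d)) = (a + b*sqrt(d)) + (a - b*sqrt(d)) = 2a
= 2 * (-12)
= -24

-24


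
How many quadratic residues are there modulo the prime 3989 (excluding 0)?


For prime p, the number of non-zero quadratic residues is (p-1)/2.
= (3989-1)/2
= 1994

1994


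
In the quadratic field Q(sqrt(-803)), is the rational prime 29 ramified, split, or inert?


K = Q(sqrt(-803)). Since d mod 4 = 1, disc(K) = -803.
Check p | disc: -803 mod 29 = 9.
p does not divide disc. Compute Legendre symbol (d/p):
9^((29-1)/2) mod 29 = 1
(d/p) = 1, so p splits: (p) = P*P' with e=1, f=1, g=2.
Therefore p is split.

split


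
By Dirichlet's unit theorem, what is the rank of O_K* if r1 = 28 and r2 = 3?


By Dirichlet's unit theorem:
rank = r1 + r2 - 1
= 28 + 3 - 1
= 30

30


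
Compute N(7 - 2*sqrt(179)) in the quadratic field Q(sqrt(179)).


N(a + b*sqrt(d)) = a^2 - d*b^2
= (7)^2 - (179)*(-2)^2
= 49 - 716
= -667

-667


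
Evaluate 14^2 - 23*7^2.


x^2 - d*y^2
= 14^2 - 23*7^2
= 196 - 1127
= -931

-931


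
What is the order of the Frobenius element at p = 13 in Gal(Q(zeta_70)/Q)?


The Frobenius at p in Gal(Q(zeta_n)/Q) = (Z/nZ)* is the class of p, so its order is ord_70(13), the smallest k >= 1 with 13^k = 1 mod 70.
n = 70 = 2 * 5 * 7, phi(70) = 24; the order divides phi(n).
Divisors of 24: 1, 2, 3, 4, 6, 8, 12, 24
Repeated squaring mod 70: 13^1 = 13, 13^2 = 29, 13^4 = 1, 13^8 = 1, 13^16 = 1
Test divisors in increasing order:
  k=1: 13^1 = 13 mod 70
  k=2: 13^2 = 29 mod 70
  k=3: 13^3 = 29 * 13 = 27 mod 70
  k=4: 13^4 = 1 mod 70  <- first divisor giving 1
Order = 4

4


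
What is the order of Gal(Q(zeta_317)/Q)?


|Gal(Q(zeta_317)/Q)| = phi(317)
= 316

316


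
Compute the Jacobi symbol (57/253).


Compute (57/253) via quadratic reciprocity:
  reciprocity: (57/253) -> +(253/57)
  reduce: (25/57)
  reciprocity: (25/57) -> +(57/25)
  reduce: (7/25)
  reciprocity: (7/25) -> +(25/7)
  reduce: (4/7)
  pull out 2: (2/7) = +1  (since 7 mod 8 = 7)
  pull out 2: (2/7) = +1  (since 7 mod 8 = 7)
  (1/7) = 1
Product of signs = 1

1


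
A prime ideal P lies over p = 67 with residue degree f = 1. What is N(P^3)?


N(P^a) = p^(a*f)
= 67^(3*1)
= 67^3
= 300763

300763


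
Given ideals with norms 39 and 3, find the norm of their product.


N(IJ) = N(I) * N(J)
= 39 * 3
= 117

117


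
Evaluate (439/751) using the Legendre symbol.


p = 751 is prime, so compute (439/751) with the reciprocity algorithm (Jacobi-symbol steps: pull out 2s via (2/n), flip via reciprocity, reduce):
  reciprocity: (439/751) -> -(751/439)
  reduce: (312/439)
  pull out 2: (2/439) = +1  (since 439 mod 8 = 7)
  pull out 2: (2/439) = +1  (since 439 mod 8 = 7)
  pull out 2: (2/439) = +1  (since 439 mod 8 = 7)
  reciprocity: (39/439) -> -(439/39)
  reduce: (10/39)
  pull out 2: (2/39) = +1  (since 39 mod 8 = 7)
  reciprocity: (5/39) -> +(39/5)
  reduce: (4/5)
  pull out 2: (2/5) = -1  (since 5 mod 8 = 5)
  pull out 2: (2/5) = -1  (since 5 mod 8 = 5)
  (1/5) = 1
Product of signs = 1
(439/751) = 1

1


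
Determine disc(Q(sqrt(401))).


For K = Q(sqrt(d)) with d squarefree: disc(K) = d if d = 1 mod 4, and disc(K) = 4d if d = 2 or 3 mod 4.
Here d = 401, and d mod 4 = 1.
d = 1 mod 4 (O_K = Z[(1+sqrt(d))/2]), so disc(K) = d = 401

401


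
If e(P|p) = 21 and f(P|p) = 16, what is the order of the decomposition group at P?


|D_P| = e * f
= 21 * 16
= 336

336


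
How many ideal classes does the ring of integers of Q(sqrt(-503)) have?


K = Q(sqrt(-503)). d mod 4 = 1, so D = disc(K) = d = -503
h(K) equals the number of primitive reduced positive-definite forms (a, b, c) = a*x^2 + b*x*y + c*y^2 with b^2 - 4ac = D,
where reduced means |b| <= a <= c, with b >= 0 whenever |b| = a or a = c, and primitive means gcd(a, b, c) = 1.
Reduced forces 3a^2 <= |D| = 503, so 1 <= a <= 12; b must have the parity of D, and c = (b^2 - D)/(4a) must be an integer >= a.
Enumerate a = 1..12, b in [-a, a]:
  a=1: (1, 1, 126)  [1]
  a=2: (2, -1, 63), (2, 1, 63)  [2]
  a=3: (3, -1, 42), (3, 1, 42)  [2]
  a=4: (4, -3, 32), (4, 3, 32)  [2]
  a=5: none
  a=6: (6, -5, 22), (6, -1, 21), (6, 1, 21), (6, 5, 22)  [4]
  a=7: (7, -1, 18), (7, 1, 18)  [2]
  a=8: (8, -3, 16), (8, 3, 16)  [2]
  a=9: (9, -1, 14), (9, 1, 14)  [2]
  a=10: none
  a=11: (11, -5, 12), (11, 5, 12)  [2]
  a=12: (12, -11, 13), (12, 11, 13)  [2]
Total reduced forms: 1 + 2 + 2 + 2 + 4 + 2 + 2 + 2 + 2 + 2 = 21
h = 21

21


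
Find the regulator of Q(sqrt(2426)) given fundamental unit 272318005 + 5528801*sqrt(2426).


epsilon = 272318005 + 5528801*sqrt(2426)
= 5.4464e+08
R = ln(5.4464e+08)
= 20.1156

20.1156


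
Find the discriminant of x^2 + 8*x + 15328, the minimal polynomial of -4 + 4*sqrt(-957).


The element -4 + 4*sqrt(-957) has minimal polynomial:
x^2 + 8*x + 15328
Discriminant = (8)^2 - 4*(15328)
= 64 - 61312
= -61248

-61248


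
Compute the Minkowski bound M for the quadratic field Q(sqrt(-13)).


d = -13, d mod 4 = 3, so disc(K) = 4d = -52; |disc(K)| = 52
Imaginary quadratic field, so n = 2, s = r2 = 1, r1 = 0
M = (n!/n^n) * (4/pi)^s * sqrt(|disc(K)|) = (2!/2^2) * (4/pi)^1 * sqrt(52)
= 0.5 * 1.273240 * 7.211103
= 4.5907

4.5907


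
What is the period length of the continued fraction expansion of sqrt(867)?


Run the CF algorithm for sqrt(867).
a_0 = floor(sqrt(867)) = 29; set m_0=0, q_0=1.
Recurrence: m' = q*a - m,  q' = (d - m'^2)/q,  a' = floor((a_0 + m')/q').
  step 1: m=29, q=26, a=2
  step 2: m=23, q=13, a=4
  step 3: m=29, q=2, a=29
  step 4: m=29, q=13, a=4
  step 5: m=23, q=26, a=2
  step 6: m=29, q=1, a=58
a_6 = 2*a_0 = 58, so the period closes here.
sqrt(867) = [29; 2, 4, 29, 4, 2, 58]
Period length = 6

6


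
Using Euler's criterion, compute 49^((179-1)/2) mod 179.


p = 179 is prime and the exponent is (p-1)/2 = 89, so by Euler's criterion 49^89 = (49/179) = +1 or -1 mod 179.
Compute by square-and-multiply:
  89 = 64 + 16 + 8 + 1 (binary 1011001)
  Repeated squaring mod 179: 49^1 = 49, 49^2 = 74, 49^4 = 106, 49^8 = 138, 49^16 = 70, 49^32 = 67, 49^64 = 14
  49^89 = 49^64 * 49^16 * 49^8 * 49^1 = 14 * 70 * 138 * 49 mod 179
    14 * 70 = 980 = 85 mod 179
    85 * 138 = 11730 = 95 mod 179
    95 * 49 = 4655 = 1 mod 179
  49^89 = 1 mod 179
Result 1: 49 is a quadratic residue mod 179.
49^89 mod 179 = 1

1


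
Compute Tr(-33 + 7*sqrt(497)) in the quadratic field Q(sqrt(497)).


Tr(a + b*sqrt(d)) = (a + b*sqrt(d)) + (a - b*sqrt(d)) = 2a
= 2 * (-33)
= -66

-66


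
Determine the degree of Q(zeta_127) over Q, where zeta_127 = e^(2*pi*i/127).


The degree equals Euler's totient phi(127).
127 = 127
phi(127) = 126

126


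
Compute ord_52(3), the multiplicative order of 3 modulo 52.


We want ord_52(3), the smallest k >= 1 with 3^k = 1 mod 52.
n = 52 = 2^2 * 13, phi(52) = 24; the order divides phi(n).
Divisors of 24: 1, 2, 3, 4, 6, 8, 12, 24
Repeated squaring mod 52: 3^1 = 3, 3^2 = 9, 3^4 = 29, 3^8 = 9, 3^16 = 29
Test divisors in increasing order:
  k=1: 3^1 = 3 mod 52
  k=2: 3^2 = 9 mod 52
  k=3: 3^3 = 9 * 3 = 27 mod 52
  k=4: 3^4 = 29 mod 52
  k=6: 3^6 = 29 * 9 = 1 mod 52  <- first divisor giving 1
Order = 6

6


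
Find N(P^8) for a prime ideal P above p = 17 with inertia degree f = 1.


N(P^a) = p^(a*f)
= 17^(8*1)
= 17^8
= 6975757441

6975757441


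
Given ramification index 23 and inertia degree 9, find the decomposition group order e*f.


|D_P| = e * f
= 23 * 9
= 207

207


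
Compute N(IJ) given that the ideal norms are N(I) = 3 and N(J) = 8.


N(IJ) = N(I) * N(J)
= 3 * 8
= 24

24


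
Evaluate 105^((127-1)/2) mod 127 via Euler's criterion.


p = 127 is prime and the exponent is (p-1)/2 = 63, so by Euler's criterion 105^63 = (105/127) = +1 or -1 mod 127.
Compute by square-and-multiply:
  63 = 32 + 16 + 8 + 4 + 2 + 1 (binary 111111)
  Repeated squaring mod 127: 105^1 = 105, 105^2 = 103, 105^4 = 68, 105^8 = 52, 105^16 = 37, 105^32 = 99
  105^63 = 105^32 * 105^16 * 105^8 * 105^4 * 105^2 * 105^1 = 99 * 37 * 52 * 68 * 103 * 105 mod 127
    99 * 37 = 3663 = 107 mod 127
    107 * 52 = 5564 = 103 mod 127
    103 * 68 = 7004 = 19 mod 127
    19 * 103 = 1957 = 52 mod 127
    52 * 105 = 5460 = 126 mod 127
  105^63 = 126 mod 127
Result 126 = p - 1 = -1 mod 127: 105 is a quadratic non-residue mod 127. As a residue in [0, p-1] the value is 126.
105^63 mod 127 = 126

126


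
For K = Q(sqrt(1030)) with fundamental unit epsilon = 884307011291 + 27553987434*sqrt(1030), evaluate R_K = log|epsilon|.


epsilon = 884307011291 + 27553987434*sqrt(1030)
= 1.7686e+12
R = ln(1.7686e+12)
= 28.2012

28.2012


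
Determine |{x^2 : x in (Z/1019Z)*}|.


For prime p, the number of non-zero quadratic residues is (p-1)/2.
= (1019-1)/2
= 509

509


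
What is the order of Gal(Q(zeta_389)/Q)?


|Gal(Q(zeta_389)/Q)| = phi(389)
= 388

388


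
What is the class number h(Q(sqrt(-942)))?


K = Q(sqrt(-942)). d mod 4 = 2, so D = disc(K) = 4d = -3768
h(K) equals the number of primitive reduced positive-definite forms (a, b, c) = a*x^2 + b*x*y + c*y^2 with b^2 - 4ac = D,
where reduced means |b| <= a <= c, with b >= 0 whenever |b| = a or a = c, and primitive means gcd(a, b, c) = 1.
Reduced forces 3a^2 <= |D| = 3768, so 1 <= a <= 35; b must have the parity of D, and c = (b^2 - D)/(4a) must be an integer >= a.
Enumerate a = 1..35, b in [-a, a]:
  a=1: (1, 0, 942)  [1]
  a=2: (2, 0, 471)  [1]
  a=3: (3, 0, 314)  [1]
  a=4..5: none
  a=6: (6, 0, 157)  [1]
  a=7..10: none
  a=11: (11, -4, 86), (11, 4, 86)  [2]
  a=12..21: none
  a=22: (22, -4, 43), (22, 4, 43)  [2]
  a=23: (23, -2, 41), (23, 2, 41)  [2]
  a=24..30: none
  a=31: (31, -18, 33), (31, 18, 33)  [2]
  a=32..35: none
Total reduced forms: 1 + 1 + 1 + 1 + 2 + 2 + 2 + 2 = 12
h = 12

12


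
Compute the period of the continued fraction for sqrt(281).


Run the CF algorithm for sqrt(281).
a_0 = floor(sqrt(281)) = 16; set m_0=0, q_0=1.
Recurrence: m' = q*a - m,  q' = (d - m'^2)/q,  a' = floor((a_0 + m')/q').
  step 1: m=16, q=25, a=1
  step 2: m=9, q=8, a=3
  step 3: m=15, q=7, a=4
  step 4: m=13, q=16, a=1
  step 5: m=3, q=17, a=1
  step 6: m=14, q=5, a=6
  step 7: m=16, q=5, a=6
  step 8: m=14, q=17, a=1
  step 9: m=3, q=16, a=1
  step 10: m=13, q=7, a=4
  step 11: m=15, q=8, a=3
  step 12: m=9, q=25, a=1
  step 13: m=16, q=1, a=32
a_13 = 2*a_0 = 32, so the period closes here.
sqrt(281) = [16; 1, 3, 4, 1, 1, 6, 6, 1, 1, 4, 3, 1, 32]
Period length = 13

13


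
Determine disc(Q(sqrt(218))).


For K = Q(sqrt(d)) with d squarefree: disc(K) = d if d = 1 mod 4, and disc(K) = 4d if d = 2 or 3 mod 4.
Here d = 218, and d mod 4 = 2.
d = 2 mod 4, not 1 (O_K = Z[sqrt(d)]), so disc(K) = 4d = 4 * (218) = 872

872


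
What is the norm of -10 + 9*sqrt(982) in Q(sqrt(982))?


N(a + b*sqrt(d)) = a^2 - d*b^2
= (-10)^2 - (982)*(9)^2
= 100 - 79542
= -79442

-79442


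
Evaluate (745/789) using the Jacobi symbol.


Compute (745/789) via quadratic reciprocity:
  reciprocity: (745/789) -> +(789/745)
  reduce: (44/745)
  pull out 2: (2/745) = +1  (since 745 mod 8 = 1)
  pull out 2: (2/745) = +1  (since 745 mod 8 = 1)
  reciprocity: (11/745) -> +(745/11)
  reduce: (8/11)
  pull out 2: (2/11) = -1  (since 11 mod 8 = 3)
  pull out 2: (2/11) = -1  (since 11 mod 8 = 3)
  pull out 2: (2/11) = -1  (since 11 mod 8 = 3)
  (1/11) = 1
Product of signs = -1

-1


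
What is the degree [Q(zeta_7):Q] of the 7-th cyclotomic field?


The degree equals Euler's totient phi(7).
7 = 7
phi(7) = 6

6


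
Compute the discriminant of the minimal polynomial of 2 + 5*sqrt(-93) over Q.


The element 2 + 5*sqrt(-93) has minimal polynomial:
x^2 - 4*x + 2329
Discriminant = (-4)^2 - 4*(2329)
= 16 - 9316
= -9300

-9300


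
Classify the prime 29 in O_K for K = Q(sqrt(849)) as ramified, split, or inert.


K = Q(sqrt(849)). Since d mod 4 = 1, disc(K) = 849.
Check p | disc: 849 mod 29 = 8.
p does not divide disc. Compute Legendre symbol (d/p):
8^((29-1)/2) mod 29 = -1
(d/p) = -1, so p is inert: (p) stays prime with e=1, f=2, g=1.
Therefore p is inert.

inert


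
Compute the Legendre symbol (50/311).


p = 311 is prime, so compute (50/311) with the reciprocity algorithm (Jacobi-symbol steps: pull out 2s via (2/n), flip via reciprocity, reduce):
  pull out 2: (2/311) = +1  (since 311 mod 8 = 7)
  reciprocity: (25/311) -> +(311/25)
  reduce: (11/25)
  reciprocity: (11/25) -> +(25/11)
  reduce: (3/11)
  reciprocity: (3/11) -> -(11/3)
  reduce: (2/3)
  pull out 2: (2/3) = -1  (since 3 mod 8 = 3)
  (1/3) = 1
Product of signs = 1
(50/311) = 1

1


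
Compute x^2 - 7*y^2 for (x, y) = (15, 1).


x^2 - d*y^2
= 15^2 - 7*1^2
= 225 - 7
= 218

218


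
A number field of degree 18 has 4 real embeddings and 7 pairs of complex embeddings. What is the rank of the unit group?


By Dirichlet's unit theorem:
rank = r1 + r2 - 1
= 4 + 7 - 1
= 10

10


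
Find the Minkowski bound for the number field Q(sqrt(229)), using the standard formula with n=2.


d = 229, d mod 4 = 1, so disc(K) = d = 229; |disc(K)| = 229
Real quadratic field, so n = 2, s = r2 = 0, r1 = 2
M = (n!/n^n) * (4/pi)^s * sqrt(|disc(K)|) = (2!/2^2) * (4/pi)^0 * sqrt(229)
= 0.5 * 1.000000 * 15.132746
= 7.5664

7.5664


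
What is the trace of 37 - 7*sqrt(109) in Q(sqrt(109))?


Tr(a + b*sqrt(d)) = (a + b*sqrt(d)) + (a - b*sqrt(d)) = 2a
= 2 * (37)
= 74

74


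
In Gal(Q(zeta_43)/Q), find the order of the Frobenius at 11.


The Frobenius at p in Gal(Q(zeta_n)/Q) = (Z/nZ)* is the class of p, so its order is ord_43(11), the smallest k >= 1 with 11^k = 1 mod 43.
n = 43 = 43, phi(43) = 42; the order divides phi(n).
Divisors of 42: 1, 2, 3, 6, 7, 14, 21, 42
Repeated squaring mod 43: 11^1 = 11, 11^2 = 35, 11^4 = 21, 11^8 = 11, 11^16 = 35, 11^32 = 21
Test divisors in increasing order:
  k=1: 11^1 = 11 mod 43
  k=2: 11^2 = 35 mod 43
  k=3: 11^3 = 35 * 11 = 41 mod 43
  k=6: 11^6 = 21 * 35 = 4 mod 43
  k=7: 11^7 = 21 * 35 * 11 = 1 mod 43  <- first divisor giving 1
Order = 7

7


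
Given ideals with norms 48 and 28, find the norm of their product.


N(IJ) = N(I) * N(J)
= 48 * 28
= 1344

1344


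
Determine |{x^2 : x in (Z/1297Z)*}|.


For prime p, the number of non-zero quadratic residues is (p-1)/2.
= (1297-1)/2
= 648

648


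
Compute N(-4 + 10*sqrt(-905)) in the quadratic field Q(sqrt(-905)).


N(a + b*sqrt(d)) = a^2 - d*b^2
= (-4)^2 - (-905)*(10)^2
= 16 + 90500
= 90516

90516


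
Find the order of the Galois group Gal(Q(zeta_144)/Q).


|Gal(Q(zeta_144)/Q)| = phi(144)
= 48

48


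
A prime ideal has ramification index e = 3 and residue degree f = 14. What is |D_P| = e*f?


|D_P| = e * f
= 3 * 14
= 42

42


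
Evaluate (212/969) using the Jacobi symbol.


Compute (212/969) via quadratic reciprocity:
  pull out 2: (2/969) = +1  (since 969 mod 8 = 1)
  pull out 2: (2/969) = +1  (since 969 mod 8 = 1)
  reciprocity: (53/969) -> +(969/53)
  reduce: (15/53)
  reciprocity: (15/53) -> +(53/15)
  reduce: (8/15)
  pull out 2: (2/15) = +1  (since 15 mod 8 = 7)
  pull out 2: (2/15) = +1  (since 15 mod 8 = 7)
  pull out 2: (2/15) = +1  (since 15 mod 8 = 7)
  (1/15) = 1
Product of signs = 1

1


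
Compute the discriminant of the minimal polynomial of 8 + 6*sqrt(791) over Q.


The element 8 + 6*sqrt(791) has minimal polynomial:
x^2 - 16*x - 28412
Discriminant = (-16)^2 - 4*(-28412)
= 256 + 113648
= 113904

113904


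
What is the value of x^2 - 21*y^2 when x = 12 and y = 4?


x^2 - d*y^2
= 12^2 - 21*4^2
= 144 - 336
= -192

-192


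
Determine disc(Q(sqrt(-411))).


For K = Q(sqrt(d)) with d squarefree: disc(K) = d if d = 1 mod 4, and disc(K) = 4d if d = 2 or 3 mod 4.
Here d = -411, and d mod 4 = 1.
d = 1 mod 4 (O_K = Z[(1+sqrt(d))/2]), so disc(K) = d = -411

-411


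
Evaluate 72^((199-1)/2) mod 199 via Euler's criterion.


p = 199 is prime and the exponent is (p-1)/2 = 99, so by Euler's criterion 72^99 = (72/199) = +1 or -1 mod 199.
Compute by square-and-multiply:
  99 = 64 + 32 + 2 + 1 (binary 1100011)
  Repeated squaring mod 199: 72^1 = 72, 72^2 = 10, 72^4 = 100, 72^8 = 50, 72^16 = 112, 72^32 = 7, 72^64 = 49
  72^99 = 72^64 * 72^32 * 72^2 * 72^1 = 49 * 7 * 10 * 72 mod 199
    49 * 7 = 343 = 144 mod 199
    144 * 10 = 1440 = 47 mod 199
    47 * 72 = 3384 = 1 mod 199
  72^99 = 1 mod 199
Result 1: 72 is a quadratic residue mod 199.
72^99 mod 199 = 1

1


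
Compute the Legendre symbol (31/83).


p = 83 is prime, so compute (31/83) with the reciprocity algorithm (Jacobi-symbol steps: pull out 2s via (2/n), flip via reciprocity, reduce):
  reciprocity: (31/83) -> -(83/31)
  reduce: (21/31)
  reciprocity: (21/31) -> +(31/21)
  reduce: (10/21)
  pull out 2: (2/21) = -1  (since 21 mod 8 = 5)
  reciprocity: (5/21) -> +(21/5)
  reduce: (1/5)
  (1/5) = 1
Product of signs = 1
(31/83) = 1

1


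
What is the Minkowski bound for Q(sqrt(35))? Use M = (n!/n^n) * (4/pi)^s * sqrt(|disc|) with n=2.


d = 35, d mod 4 = 3, so disc(K) = 4d = 140; |disc(K)| = 140
Real quadratic field, so n = 2, s = r2 = 0, r1 = 2
M = (n!/n^n) * (4/pi)^s * sqrt(|disc(K)|) = (2!/2^2) * (4/pi)^0 * sqrt(140)
= 0.5 * 1.000000 * 11.832160
= 5.9161

5.9161


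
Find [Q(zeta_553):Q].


The degree equals Euler's totient phi(553).
553 = 7 * 79
phi(553) = 468

468


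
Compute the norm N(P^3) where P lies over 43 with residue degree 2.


N(P^a) = p^(a*f)
= 43^(3*2)
= 43^6
= 6321363049

6321363049


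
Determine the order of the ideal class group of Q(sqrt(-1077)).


K = Q(sqrt(-1077)). d mod 4 = 3, so D = disc(K) = 4d = -4308
h(K) equals the number of primitive reduced positive-definite forms (a, b, c) = a*x^2 + b*x*y + c*y^2 with b^2 - 4ac = D,
where reduced means |b| <= a <= c, with b >= 0 whenever |b| = a or a = c, and primitive means gcd(a, b, c) = 1.
Reduced forces 3a^2 <= |D| = 4308, so 1 <= a <= 37; b must have the parity of D, and c = (b^2 - D)/(4a) must be an integer >= a.
Enumerate a = 1..37, b in [-a, a]:
  a=1: (1, 0, 1077)  [1]
  a=2: (2, 2, 539)  [1]
  a=3: (3, 0, 359)  [1]
  a=4..5: none
  a=6: (6, 6, 181)  [1]
  a=7: (7, -2, 154), (7, 2, 154)  [2]
  a=8..10: none
  a=11: (11, -2, 98), (11, 2, 98)  [2]
  a=12..13: none
  a=14: (14, -2, 77), (14, 2, 77)  [2]
  a=15..18: none
  a=19: (19, -10, 58), (19, 10, 58)  [2]
  a=20: none
  a=21: (21, -12, 53), (21, 12, 53)  [2]
  a=22: (22, -2, 49), (22, 2, 49)  [2]
  a=23: (23, -4, 47), (23, 4, 47)  [2]
  a=24..28: none
  a=29: (29, -10, 38), (29, 10, 38)  [2]
  a=30: none
  a=31: (31, -30, 42), (31, 30, 42)  [2]
  a=32: none
  a=33: (33, -24, 37), (33, 24, 37)  [2]
  a=34..37: none
Total reduced forms: 1 + 1 + 1 + 1 + 2 + 2 + 2 + 2 + 2 + 2 + 2 + 2 + 2 + 2 = 24
h = 24

24


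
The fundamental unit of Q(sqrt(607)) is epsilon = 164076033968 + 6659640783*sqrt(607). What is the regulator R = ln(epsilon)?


epsilon = 164076033968 + 6659640783*sqrt(607)
= 3.2815e+11
R = ln(3.2815e+11)
= 26.5167

26.5167


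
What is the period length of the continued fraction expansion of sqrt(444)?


Run the CF algorithm for sqrt(444).
a_0 = floor(sqrt(444)) = 21; set m_0=0, q_0=1.
Recurrence: m' = q*a - m,  q' = (d - m'^2)/q,  a' = floor((a_0 + m')/q').
  step 1: m=21, q=3, a=14
  step 2: m=21, q=1, a=42
a_2 = 2*a_0 = 42, so the period closes here.
sqrt(444) = [21; 14, 42]
Period length = 2

2


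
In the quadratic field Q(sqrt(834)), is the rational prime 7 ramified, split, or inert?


K = Q(sqrt(834)). Since d mod 4 = 2, disc(K) = 3336.
Check p | disc: 3336 mod 7 = 4.
p does not divide disc. Compute Legendre symbol (d/p):
1^((7-1)/2) mod 7 = 1
(d/p) = 1, so p splits: (p) = P*P' with e=1, f=1, g=2.
Therefore p is split.

split


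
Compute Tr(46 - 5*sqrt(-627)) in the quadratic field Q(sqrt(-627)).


Tr(a + b*sqrt(d)) = (a + b*sqrt(d)) + (a - b*sqrt(d)) = 2a
= 2 * (46)
= 92

92


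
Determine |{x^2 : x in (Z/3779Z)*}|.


For prime p, the number of non-zero quadratic residues is (p-1)/2.
= (3779-1)/2
= 1889

1889


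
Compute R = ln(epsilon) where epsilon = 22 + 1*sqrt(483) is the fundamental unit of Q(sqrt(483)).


epsilon = 22 + 1*sqrt(483)
= 43.9773
R = ln(43.9773)
= 3.7837

3.7837


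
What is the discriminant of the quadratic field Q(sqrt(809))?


For K = Q(sqrt(d)) with d squarefree: disc(K) = d if d = 1 mod 4, and disc(K) = 4d if d = 2 or 3 mod 4.
Here d = 809, and d mod 4 = 1.
d = 1 mod 4 (O_K = Z[(1+sqrt(d))/2]), so disc(K) = d = 809

809


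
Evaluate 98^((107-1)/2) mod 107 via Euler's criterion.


p = 107 is prime and the exponent is (p-1)/2 = 53, so by Euler's criterion 98^53 = (98/107) = +1 or -1 mod 107.
Compute by square-and-multiply:
  53 = 32 + 16 + 4 + 1 (binary 110101)
  Repeated squaring mod 107: 98^1 = 98, 98^2 = 81, 98^4 = 34, 98^8 = 86, 98^16 = 13, 98^32 = 62
  98^53 = 98^32 * 98^16 * 98^4 * 98^1 = 62 * 13 * 34 * 98 mod 107
    62 * 13 = 806 = 57 mod 107
    57 * 34 = 1938 = 12 mod 107
    12 * 98 = 1176 = 106 mod 107
  98^53 = 106 mod 107
Result 106 = p - 1 = -1 mod 107: 98 is a quadratic non-residue mod 107. As a residue in [0, p-1] the value is 106.
98^53 mod 107 = 106

106


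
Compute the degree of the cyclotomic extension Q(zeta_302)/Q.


The degree equals Euler's totient phi(302).
302 = 2 * 151
phi(302) = 150

150


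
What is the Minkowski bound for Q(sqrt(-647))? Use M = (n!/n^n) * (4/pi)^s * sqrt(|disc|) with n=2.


d = -647, d mod 4 = 1, so disc(K) = d = -647; |disc(K)| = 647
Imaginary quadratic field, so n = 2, s = r2 = 1, r1 = 0
M = (n!/n^n) * (4/pi)^s * sqrt(|disc(K)|) = (2!/2^2) * (4/pi)^1 * sqrt(647)
= 0.5 * 1.273240 * 25.436195
= 16.1932

16.1932


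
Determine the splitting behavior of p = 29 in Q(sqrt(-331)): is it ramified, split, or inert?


K = Q(sqrt(-331)). Since d mod 4 = 1, disc(K) = -331.
Check p | disc: -331 mod 29 = 17.
p does not divide disc. Compute Legendre symbol (d/p):
17^((29-1)/2) mod 29 = -1
(d/p) = -1, so p is inert: (p) stays prime with e=1, f=2, g=1.
Therefore p is inert.

inert


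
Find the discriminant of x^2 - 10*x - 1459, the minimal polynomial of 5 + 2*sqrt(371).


The element 5 + 2*sqrt(371) has minimal polynomial:
x^2 - 10*x - 1459
Discriminant = (-10)^2 - 4*(-1459)
= 100 + 5836
= 5936

5936


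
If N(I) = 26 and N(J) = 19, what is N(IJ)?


N(IJ) = N(I) * N(J)
= 26 * 19
= 494

494


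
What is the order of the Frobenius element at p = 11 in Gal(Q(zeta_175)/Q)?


The Frobenius at p in Gal(Q(zeta_n)/Q) = (Z/nZ)* is the class of p, so its order is ord_175(11), the smallest k >= 1 with 11^k = 1 mod 175.
n = 175 = 5^2 * 7, phi(175) = 120; the order divides phi(n).
Divisors of 120: 1, 2, 3, 4, 5, 6, 8, 10, 12, 15, 20, 24, 30, 40, 60, 120
Repeated squaring mod 175: 11^1 = 11, 11^2 = 121, 11^4 = 116, 11^8 = 156, 11^16 = 11, 11^32 = 121, 11^64 = 116
Test divisors in increasing order:
  k=1: 11^1 = 11 mod 175
  k=2: 11^2 = 121 mod 175
  k=3: 11^3 = 121 * 11 = 106 mod 175
  k=4: 11^4 = 116 mod 175
  k=5: 11^5 = 116 * 11 = 51 mod 175
  k=6: 11^6 = 116 * 121 = 36 mod 175
  k=8: 11^8 = 156 mod 175
  k=10: 11^10 = 156 * 121 = 151 mod 175
  k=12: 11^12 = 156 * 116 = 71 mod 175
  k=15: 11^15 = 156 * 116 * 121 * 11 = 1 mod 175  <- first divisor giving 1
Order = 15

15


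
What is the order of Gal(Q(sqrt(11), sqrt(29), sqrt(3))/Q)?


The 3 square roots of distinct primes are multiplicatively independent over Q,
so [K:Q] = 2^3 and Gal(K/Q) is isomorphic to (Z/2Z)^3.
|Gal| = 2^3 = 8

8


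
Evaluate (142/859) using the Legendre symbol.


p = 859 is prime, so compute (142/859) with the reciprocity algorithm (Jacobi-symbol steps: pull out 2s via (2/n), flip via reciprocity, reduce):
  pull out 2: (2/859) = -1  (since 859 mod 8 = 3)
  reciprocity: (71/859) -> -(859/71)
  reduce: (7/71)
  reciprocity: (7/71) -> -(71/7)
  reduce: (1/7)
  (1/7) = 1
Product of signs = -1
(142/859) = -1

-1
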